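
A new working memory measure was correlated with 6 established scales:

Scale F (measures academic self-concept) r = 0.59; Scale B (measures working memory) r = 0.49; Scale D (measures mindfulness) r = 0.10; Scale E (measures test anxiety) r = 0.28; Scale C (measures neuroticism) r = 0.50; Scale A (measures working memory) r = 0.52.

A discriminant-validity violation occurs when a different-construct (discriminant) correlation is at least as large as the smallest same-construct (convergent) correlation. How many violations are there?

Convergent (same construct = working memory): Scale B, Scale A.
Smallest convergent = 0.49. Discriminant values: 0.59, 0.10, 0.28, 0.50; count ≥ 0.49 → 2.

2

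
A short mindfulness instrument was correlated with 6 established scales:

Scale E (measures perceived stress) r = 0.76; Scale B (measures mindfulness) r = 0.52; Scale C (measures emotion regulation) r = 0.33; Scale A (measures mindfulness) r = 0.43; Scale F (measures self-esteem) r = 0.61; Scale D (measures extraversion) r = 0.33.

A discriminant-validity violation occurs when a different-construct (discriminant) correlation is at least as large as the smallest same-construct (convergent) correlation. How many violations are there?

Convergent (same construct = mindfulness): Scale B, Scale A.
Smallest convergent = 0.43. Discriminant values: 0.76, 0.33, 0.61, 0.33; count ≥ 0.43 → 2.

2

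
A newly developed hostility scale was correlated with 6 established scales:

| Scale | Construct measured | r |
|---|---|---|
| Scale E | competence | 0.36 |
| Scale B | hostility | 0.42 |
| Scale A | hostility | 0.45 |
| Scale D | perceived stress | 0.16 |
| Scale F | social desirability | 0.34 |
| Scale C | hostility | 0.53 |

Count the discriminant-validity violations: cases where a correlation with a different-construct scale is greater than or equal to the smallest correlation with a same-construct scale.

0

Convergent (same construct = hostility): Scale B, Scale A, Scale C.
Smallest convergent = 0.42. Discriminant values: 0.36, 0.16, 0.34; count ≥ 0.42 → 0.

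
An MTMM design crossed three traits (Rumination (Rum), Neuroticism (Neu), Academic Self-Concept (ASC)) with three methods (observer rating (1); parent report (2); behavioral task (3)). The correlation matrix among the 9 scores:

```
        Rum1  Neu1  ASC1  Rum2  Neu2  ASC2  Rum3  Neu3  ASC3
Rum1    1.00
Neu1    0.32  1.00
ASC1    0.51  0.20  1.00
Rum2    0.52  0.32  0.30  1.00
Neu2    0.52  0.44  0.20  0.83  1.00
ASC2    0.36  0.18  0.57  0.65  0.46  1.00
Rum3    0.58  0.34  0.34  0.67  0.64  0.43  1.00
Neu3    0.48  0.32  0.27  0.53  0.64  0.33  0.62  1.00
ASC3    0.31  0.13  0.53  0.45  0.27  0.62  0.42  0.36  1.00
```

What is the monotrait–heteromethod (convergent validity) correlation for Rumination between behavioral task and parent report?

Same trait (Rum), different methods: r(Rum3, Rum2) = 0.67.

0.67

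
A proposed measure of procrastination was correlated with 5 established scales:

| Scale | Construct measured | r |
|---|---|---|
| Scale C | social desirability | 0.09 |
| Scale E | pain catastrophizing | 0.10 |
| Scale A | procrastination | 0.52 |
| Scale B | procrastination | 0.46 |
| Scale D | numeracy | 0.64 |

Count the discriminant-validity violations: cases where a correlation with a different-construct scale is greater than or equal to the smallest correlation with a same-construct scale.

1

Convergent (same construct = procrastination): Scale A, Scale B.
Smallest convergent = 0.46. Discriminant values: 0.09, 0.10, 0.64; count ≥ 0.46 → 1.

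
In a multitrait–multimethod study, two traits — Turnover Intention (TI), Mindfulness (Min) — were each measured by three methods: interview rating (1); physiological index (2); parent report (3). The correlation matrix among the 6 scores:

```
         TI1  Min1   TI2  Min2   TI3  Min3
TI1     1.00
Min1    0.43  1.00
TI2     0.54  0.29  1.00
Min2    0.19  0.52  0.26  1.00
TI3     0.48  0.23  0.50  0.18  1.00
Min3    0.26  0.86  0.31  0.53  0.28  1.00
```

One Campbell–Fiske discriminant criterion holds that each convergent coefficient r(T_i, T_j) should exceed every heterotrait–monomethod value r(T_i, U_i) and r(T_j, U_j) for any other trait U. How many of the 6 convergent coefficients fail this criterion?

Checking each validity diagonal entry against its comparison values:
TI (methods 1·2): 0.54 vs {0.43, 0.26} → pass.
TI (methods 1·3): 0.48 vs {0.43, 0.28} → pass.
TI (methods 2·3): 0.50 vs {0.26, 0.28} → pass.
Min (methods 1·2): 0.52 vs {0.43, 0.26} → pass.
Min (methods 1·3): 0.86 vs {0.43, 0.28} → pass.
Min (methods 2·3): 0.53 vs {0.26, 0.28} → pass.
0 of 6 fail.

0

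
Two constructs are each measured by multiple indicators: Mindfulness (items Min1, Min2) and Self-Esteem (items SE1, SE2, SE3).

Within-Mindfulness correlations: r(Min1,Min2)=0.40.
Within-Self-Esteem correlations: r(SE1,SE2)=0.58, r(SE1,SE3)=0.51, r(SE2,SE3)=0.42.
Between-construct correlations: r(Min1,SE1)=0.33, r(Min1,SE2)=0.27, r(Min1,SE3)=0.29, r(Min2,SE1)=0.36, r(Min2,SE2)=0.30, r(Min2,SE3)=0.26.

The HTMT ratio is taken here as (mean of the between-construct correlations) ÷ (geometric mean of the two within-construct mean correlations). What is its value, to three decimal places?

0.672

Mean heterotrait r = 1.81/6 = 0.3017.
Mean within-Min = 0.40/1 = 0.4000; mean within-SE = 1.51/3 = 0.5033.
Geometric mean = √(0.4000 × 0.5033) = 0.4487.
HTMT = 0.3017 / 0.4487 = 0.672.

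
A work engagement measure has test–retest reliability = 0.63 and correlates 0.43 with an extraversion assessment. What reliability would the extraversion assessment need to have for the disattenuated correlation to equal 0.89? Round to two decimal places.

r_true = r_obs / √(r_xx · r_yy) ⇒ 0.89 = 0.43 / √(0.63 · r_yy).
√(0.63 · r_yy) = 0.43 / 0.89 = 0.4831; 0.63 · r_yy = 0.2334; r_yy = 0.2334 / 0.63 ≈ 0.37.

0.37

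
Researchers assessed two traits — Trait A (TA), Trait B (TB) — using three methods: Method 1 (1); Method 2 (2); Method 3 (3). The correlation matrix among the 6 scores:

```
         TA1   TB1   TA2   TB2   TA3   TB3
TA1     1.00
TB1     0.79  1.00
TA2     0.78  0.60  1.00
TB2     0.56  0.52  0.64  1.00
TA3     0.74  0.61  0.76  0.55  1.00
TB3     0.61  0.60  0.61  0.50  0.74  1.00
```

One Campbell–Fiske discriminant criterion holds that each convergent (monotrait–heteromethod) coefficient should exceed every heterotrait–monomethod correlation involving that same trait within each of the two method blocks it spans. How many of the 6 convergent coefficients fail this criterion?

Checking each validity diagonal entry against its comparison values:
TA (methods 1·2): 0.78 vs {0.79, 0.64} → fail.
TA (methods 1·3): 0.74 vs {0.79, 0.74} → fail.
TA (methods 2·3): 0.76 vs {0.64, 0.74} → pass.
TB (methods 1·2): 0.52 vs {0.79, 0.64} → fail.
TB (methods 1·3): 0.60 vs {0.79, 0.74} → fail.
TB (methods 2·3): 0.50 vs {0.64, 0.74} → fail.
5 of 6 fail.

5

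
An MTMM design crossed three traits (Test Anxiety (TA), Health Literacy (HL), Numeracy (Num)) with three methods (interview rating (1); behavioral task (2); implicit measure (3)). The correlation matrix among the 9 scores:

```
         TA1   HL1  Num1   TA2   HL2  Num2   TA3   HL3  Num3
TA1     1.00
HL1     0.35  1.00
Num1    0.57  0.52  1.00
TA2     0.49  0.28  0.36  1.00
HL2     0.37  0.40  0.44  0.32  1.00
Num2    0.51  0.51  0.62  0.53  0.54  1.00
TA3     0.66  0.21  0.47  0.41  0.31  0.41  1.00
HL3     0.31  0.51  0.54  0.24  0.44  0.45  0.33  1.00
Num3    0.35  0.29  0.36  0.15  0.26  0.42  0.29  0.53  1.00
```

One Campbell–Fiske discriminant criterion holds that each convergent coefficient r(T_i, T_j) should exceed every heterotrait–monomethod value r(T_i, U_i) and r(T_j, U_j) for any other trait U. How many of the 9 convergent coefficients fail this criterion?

Each convergent coefficient versus the relevant comparison correlations:
TA (methods 1·2): 0.49 vs {0.35, 0.32, 0.57, 0.53} → fail.
TA (methods 1·3): 0.66 vs {0.35, 0.33, 0.57, 0.29} → pass.
TA (methods 2·3): 0.41 vs {0.32, 0.33, 0.53, 0.29} → fail.
HL (methods 1·2): 0.40 vs {0.35, 0.32, 0.52, 0.54} → fail.
HL (methods 1·3): 0.51 vs {0.35, 0.33, 0.52, 0.53} → fail.
HL (methods 2·3): 0.44 vs {0.32, 0.33, 0.54, 0.53} → fail.
Num (methods 1·2): 0.62 vs {0.57, 0.53, 0.52, 0.54} → pass.
Num (methods 1·3): 0.36 vs {0.57, 0.29, 0.52, 0.53} → fail.
Num (methods 2·3): 0.42 vs {0.53, 0.29, 0.54, 0.53} → fail.
7 of 9 fail.

7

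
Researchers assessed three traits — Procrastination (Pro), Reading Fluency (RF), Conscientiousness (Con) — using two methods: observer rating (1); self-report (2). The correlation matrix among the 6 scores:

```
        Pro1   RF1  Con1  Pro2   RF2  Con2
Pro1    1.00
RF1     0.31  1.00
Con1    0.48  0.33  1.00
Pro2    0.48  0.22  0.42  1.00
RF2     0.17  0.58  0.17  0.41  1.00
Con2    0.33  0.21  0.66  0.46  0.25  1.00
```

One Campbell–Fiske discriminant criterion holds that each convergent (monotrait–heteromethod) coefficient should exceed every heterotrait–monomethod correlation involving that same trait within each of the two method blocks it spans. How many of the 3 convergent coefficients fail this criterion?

1

Each convergent coefficient versus the relevant comparison correlations:
Pro (methods 1·2): 0.48 vs {0.31, 0.41, 0.48, 0.46} → fail.
RF (methods 1·2): 0.58 vs {0.31, 0.41, 0.33, 0.25} → pass.
Con (methods 1·2): 0.66 vs {0.48, 0.46, 0.33, 0.25} → pass.
1 of 3 fail.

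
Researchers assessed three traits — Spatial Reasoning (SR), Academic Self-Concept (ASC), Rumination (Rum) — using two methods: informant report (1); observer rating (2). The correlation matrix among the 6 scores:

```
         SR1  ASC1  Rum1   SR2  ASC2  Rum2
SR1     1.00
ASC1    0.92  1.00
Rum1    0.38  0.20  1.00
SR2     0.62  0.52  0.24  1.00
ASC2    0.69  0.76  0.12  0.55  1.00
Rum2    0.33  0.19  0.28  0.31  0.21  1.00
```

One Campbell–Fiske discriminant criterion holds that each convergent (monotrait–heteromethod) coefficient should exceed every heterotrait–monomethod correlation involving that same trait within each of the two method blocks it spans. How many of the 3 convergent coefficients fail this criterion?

Convergent coefficients and their comparison sets:
SR (methods 1·2): 0.62 vs {0.92, 0.55, 0.38, 0.31} → fail.
ASC (methods 1·2): 0.76 vs {0.92, 0.55, 0.20, 0.21} → fail.
Rum (methods 1·2): 0.28 vs {0.38, 0.31, 0.20, 0.21} → fail.
3 of 3 fail.

3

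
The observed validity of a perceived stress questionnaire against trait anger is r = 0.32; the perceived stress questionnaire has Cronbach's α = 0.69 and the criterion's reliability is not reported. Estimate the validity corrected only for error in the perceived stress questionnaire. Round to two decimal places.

0.39

Single correction: r_c = r_obs / √r_xx = 0.32 / √0.69 = 0.32 / 0.8307 ≈ 0.39.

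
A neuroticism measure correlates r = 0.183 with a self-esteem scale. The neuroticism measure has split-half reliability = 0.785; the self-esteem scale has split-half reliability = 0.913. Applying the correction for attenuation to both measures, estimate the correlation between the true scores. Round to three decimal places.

0.216

r_true = r_obs / √(r_xx · r_yy) = 0.183 / √(0.785 × 0.913) = 0.183 / √0.716705 = 0.183 / 0.8466 ≈ 0.216.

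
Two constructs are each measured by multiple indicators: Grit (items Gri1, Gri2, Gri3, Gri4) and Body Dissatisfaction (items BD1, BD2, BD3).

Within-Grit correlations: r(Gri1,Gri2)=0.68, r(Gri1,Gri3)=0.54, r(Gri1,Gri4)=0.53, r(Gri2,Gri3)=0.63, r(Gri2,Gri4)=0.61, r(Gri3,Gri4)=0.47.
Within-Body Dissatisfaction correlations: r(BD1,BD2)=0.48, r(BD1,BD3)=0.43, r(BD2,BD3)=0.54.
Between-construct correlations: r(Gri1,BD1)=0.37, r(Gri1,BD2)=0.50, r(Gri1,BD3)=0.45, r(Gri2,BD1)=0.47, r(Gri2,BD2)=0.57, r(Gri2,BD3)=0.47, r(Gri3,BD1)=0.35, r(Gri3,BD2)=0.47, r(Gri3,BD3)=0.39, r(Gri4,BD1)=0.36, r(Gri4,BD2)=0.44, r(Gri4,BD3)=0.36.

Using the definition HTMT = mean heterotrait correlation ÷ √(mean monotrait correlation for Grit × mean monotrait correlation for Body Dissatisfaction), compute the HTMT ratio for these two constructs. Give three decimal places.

Between-construct mean = 5.20/12 = 0.4333.
Mean within-Gri = 3.46/6 = 0.5767; mean within-BD = 1.45/3 = 0.4833.
Geometric mean = √(0.5767 × 0.4833) = 0.5279.
HTMT = 0.4333 / 0.5279 = 0.821.

0.821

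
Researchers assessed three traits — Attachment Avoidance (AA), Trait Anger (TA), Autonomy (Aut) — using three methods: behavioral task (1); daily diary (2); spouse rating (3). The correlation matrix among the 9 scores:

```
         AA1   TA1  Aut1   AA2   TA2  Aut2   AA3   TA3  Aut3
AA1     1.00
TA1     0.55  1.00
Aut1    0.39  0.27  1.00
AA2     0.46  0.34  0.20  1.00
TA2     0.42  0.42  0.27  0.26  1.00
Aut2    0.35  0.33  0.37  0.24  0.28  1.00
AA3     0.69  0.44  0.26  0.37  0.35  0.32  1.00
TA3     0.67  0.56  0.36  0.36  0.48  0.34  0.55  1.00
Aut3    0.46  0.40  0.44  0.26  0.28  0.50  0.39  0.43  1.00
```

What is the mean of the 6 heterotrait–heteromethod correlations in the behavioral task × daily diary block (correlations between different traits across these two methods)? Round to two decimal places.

HTHM values (method 1 × method 2): 0.42, 0.35, 0.34, 0.33, 0.20, 0.27; mean = 1.91/6 = 0.32.

0.32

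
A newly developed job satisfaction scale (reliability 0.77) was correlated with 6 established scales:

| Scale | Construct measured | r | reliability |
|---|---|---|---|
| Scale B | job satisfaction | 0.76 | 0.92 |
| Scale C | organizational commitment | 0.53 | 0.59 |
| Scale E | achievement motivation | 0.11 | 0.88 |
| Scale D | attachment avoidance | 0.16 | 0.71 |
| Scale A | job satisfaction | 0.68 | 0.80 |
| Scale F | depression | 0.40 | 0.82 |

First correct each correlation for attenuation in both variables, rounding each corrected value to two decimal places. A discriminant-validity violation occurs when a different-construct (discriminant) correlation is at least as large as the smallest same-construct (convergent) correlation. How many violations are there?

0

Disattenuated r (r / √(r_scale · r_new)):
  Scale B (conv): 0.76 / √(0.92·0.77) = 0.90
  Scale C (disc): 0.53 / √(0.59·0.77) = 0.79
  Scale E (disc): 0.11 / √(0.88·0.77) = 0.13
  Scale D (disc): 0.16 / √(0.71·0.77) = 0.22
  Scale A (conv): 0.68 / √(0.80·0.77) = 0.87
  Scale F (disc): 0.40 / √(0.82·0.77) = 0.50
Smallest convergent = 0.87. Discriminant values: 0.79, 0.13, 0.22, 0.50; count ≥ 0.87 → 0.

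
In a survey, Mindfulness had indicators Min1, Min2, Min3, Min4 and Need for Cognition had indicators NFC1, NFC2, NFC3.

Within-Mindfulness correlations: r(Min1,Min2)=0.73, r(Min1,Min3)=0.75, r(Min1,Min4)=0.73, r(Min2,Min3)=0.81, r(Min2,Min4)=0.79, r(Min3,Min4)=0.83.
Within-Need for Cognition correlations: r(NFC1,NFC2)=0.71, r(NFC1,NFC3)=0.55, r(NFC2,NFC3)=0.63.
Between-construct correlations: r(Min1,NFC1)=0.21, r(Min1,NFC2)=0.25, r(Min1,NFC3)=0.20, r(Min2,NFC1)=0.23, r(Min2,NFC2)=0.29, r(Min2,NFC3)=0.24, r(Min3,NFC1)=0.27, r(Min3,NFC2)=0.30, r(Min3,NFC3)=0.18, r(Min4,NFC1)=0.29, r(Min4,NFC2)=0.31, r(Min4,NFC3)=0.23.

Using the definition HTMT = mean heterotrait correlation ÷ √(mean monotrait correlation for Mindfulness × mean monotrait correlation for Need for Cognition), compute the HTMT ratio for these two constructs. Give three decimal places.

Between-construct mean = 3.00/12 = 0.2500.
Mean within-Min = 4.64/6 = 0.7733; mean within-NFC = 1.89/3 = 0.6300.
Geometric mean = √(0.7733 × 0.6300) = 0.6980.
HTMT = 0.2500 / 0.6980 = 0.358.

0.358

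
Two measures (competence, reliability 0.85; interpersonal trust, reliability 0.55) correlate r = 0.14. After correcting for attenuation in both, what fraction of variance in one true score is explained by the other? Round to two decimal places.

0.04

Disattenuated r = 0.14 / √(0.85 × 0.55) = 0.14 / 0.6837 = 0.2048.
Shared true-score variance = 0.2048² = 0.0419 ≈ 0.04.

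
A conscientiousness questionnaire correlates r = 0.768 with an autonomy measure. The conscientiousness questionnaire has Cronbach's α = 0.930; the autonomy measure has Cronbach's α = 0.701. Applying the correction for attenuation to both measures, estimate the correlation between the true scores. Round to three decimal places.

r_true = r_obs / √(r_xx · r_yy) = 0.768 / √(0.930 × 0.701) = 0.768 / √0.651930 = 0.768 / 0.8074 ≈ 0.951.

0.951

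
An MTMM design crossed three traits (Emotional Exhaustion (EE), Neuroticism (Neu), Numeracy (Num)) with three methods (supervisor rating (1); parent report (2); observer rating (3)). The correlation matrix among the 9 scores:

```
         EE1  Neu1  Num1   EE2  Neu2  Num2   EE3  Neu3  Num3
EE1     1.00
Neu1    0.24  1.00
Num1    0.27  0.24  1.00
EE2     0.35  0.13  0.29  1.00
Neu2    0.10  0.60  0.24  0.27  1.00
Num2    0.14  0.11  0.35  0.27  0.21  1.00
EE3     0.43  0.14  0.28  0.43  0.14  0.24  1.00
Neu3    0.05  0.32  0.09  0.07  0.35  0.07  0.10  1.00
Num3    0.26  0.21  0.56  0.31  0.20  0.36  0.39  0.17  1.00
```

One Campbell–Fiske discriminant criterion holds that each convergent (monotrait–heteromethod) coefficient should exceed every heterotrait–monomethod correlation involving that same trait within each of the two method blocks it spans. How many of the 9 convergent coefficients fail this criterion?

1

Each convergent coefficient versus the relevant comparison correlations:
EE (methods 1·2): 0.35 vs {0.24, 0.27, 0.27, 0.27} → pass.
EE (methods 1·3): 0.43 vs {0.24, 0.10, 0.27, 0.39} → pass.
EE (methods 2·3): 0.43 vs {0.27, 0.10, 0.27, 0.39} → pass.
Neu (methods 1·2): 0.60 vs {0.24, 0.27, 0.24, 0.21} → pass.
Neu (methods 1·3): 0.32 vs {0.24, 0.10, 0.24, 0.17} → pass.
Neu (methods 2·3): 0.35 vs {0.27, 0.10, 0.21, 0.17} → pass.
Num (methods 1·2): 0.35 vs {0.27, 0.27, 0.24, 0.21} → pass.
Num (methods 1·3): 0.56 vs {0.27, 0.39, 0.24, 0.17} → pass.
Num (methods 2·3): 0.36 vs {0.27, 0.39, 0.21, 0.17} → fail.
1 of 9 fail.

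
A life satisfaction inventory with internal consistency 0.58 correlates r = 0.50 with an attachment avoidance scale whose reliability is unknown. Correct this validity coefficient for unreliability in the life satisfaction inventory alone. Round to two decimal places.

0.66

Single correction: r_c = r_obs / √r_xx = 0.50 / √0.58 = 0.50 / 0.7616 ≈ 0.66.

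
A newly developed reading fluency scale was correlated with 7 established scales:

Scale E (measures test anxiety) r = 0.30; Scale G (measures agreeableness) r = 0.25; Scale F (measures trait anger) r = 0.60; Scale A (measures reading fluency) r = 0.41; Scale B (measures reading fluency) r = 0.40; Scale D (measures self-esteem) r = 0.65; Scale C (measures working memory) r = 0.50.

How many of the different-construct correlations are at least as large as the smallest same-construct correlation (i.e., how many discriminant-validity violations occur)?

3

Convergent (same construct = reading fluency): Scale A, Scale B.
Smallest convergent = 0.40. Discriminant values: 0.30, 0.25, 0.60, 0.65, 0.50; count ≥ 0.40 → 3.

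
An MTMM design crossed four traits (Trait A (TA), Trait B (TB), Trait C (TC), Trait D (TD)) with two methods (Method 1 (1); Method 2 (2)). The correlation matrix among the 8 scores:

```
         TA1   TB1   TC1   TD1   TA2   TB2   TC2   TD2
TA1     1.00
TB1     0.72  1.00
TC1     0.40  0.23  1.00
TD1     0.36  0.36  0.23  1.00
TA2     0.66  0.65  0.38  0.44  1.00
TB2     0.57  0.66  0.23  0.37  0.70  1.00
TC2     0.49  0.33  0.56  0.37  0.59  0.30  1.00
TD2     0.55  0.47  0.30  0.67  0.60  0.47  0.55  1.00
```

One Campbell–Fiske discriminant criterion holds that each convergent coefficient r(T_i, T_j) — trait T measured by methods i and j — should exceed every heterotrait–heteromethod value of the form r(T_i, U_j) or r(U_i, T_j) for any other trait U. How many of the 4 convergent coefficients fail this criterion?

0

Each convergent coefficient versus the relevant comparison correlations:
TA (methods 1·2): 0.66 vs {0.57, 0.65, 0.49, 0.38, 0.55, 0.44} → pass.
TB (methods 1·2): 0.66 vs {0.65, 0.57, 0.33, 0.23, 0.47, 0.37} → pass.
TC (methods 1·2): 0.56 vs {0.38, 0.49, 0.23, 0.33, 0.30, 0.37} → pass.
TD (methods 1·2): 0.67 vs {0.44, 0.55, 0.37, 0.47, 0.37, 0.30} → pass.
0 of 4 fail.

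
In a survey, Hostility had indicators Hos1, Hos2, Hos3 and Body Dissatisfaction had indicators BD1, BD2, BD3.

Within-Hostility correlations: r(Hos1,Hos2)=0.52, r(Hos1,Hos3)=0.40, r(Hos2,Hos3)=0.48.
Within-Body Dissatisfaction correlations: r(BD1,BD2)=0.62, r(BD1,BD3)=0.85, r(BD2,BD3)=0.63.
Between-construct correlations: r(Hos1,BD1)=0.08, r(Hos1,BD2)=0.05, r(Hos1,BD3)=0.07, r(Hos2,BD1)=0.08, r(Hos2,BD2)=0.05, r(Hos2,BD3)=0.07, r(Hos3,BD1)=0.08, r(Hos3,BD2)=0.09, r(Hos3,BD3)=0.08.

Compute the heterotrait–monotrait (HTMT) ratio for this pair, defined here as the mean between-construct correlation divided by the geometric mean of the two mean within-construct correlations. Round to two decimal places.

Mean between = 0.65/9 = 0.0722.
Mean within-Hos = 1.40/3 = 0.4667; mean within-BD = 2.10/3 = 0.7000.
Geometric mean = √(0.4667 × 0.7000) = 0.5716.
HTMT = 0.0722 / 0.5716 = 0.13.

0.13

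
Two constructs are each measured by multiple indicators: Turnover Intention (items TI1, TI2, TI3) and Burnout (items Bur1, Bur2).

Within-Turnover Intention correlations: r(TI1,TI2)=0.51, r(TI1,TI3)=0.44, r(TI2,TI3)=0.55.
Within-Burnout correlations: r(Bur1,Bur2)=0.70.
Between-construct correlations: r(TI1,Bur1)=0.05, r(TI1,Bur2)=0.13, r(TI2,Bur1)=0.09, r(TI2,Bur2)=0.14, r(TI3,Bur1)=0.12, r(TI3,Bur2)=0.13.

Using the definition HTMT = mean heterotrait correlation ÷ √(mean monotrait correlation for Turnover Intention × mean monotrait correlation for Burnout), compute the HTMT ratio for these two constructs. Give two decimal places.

Mean heterotrait r = 0.66/6 = 0.1100.
Mean within-TI = 1.50/3 = 0.5000; mean within-Bur = 0.70/1 = 0.7000.
Geometric mean = √(0.5000 × 0.7000) = 0.5916.
HTMT = 0.1100 / 0.5916 = 0.19.

0.19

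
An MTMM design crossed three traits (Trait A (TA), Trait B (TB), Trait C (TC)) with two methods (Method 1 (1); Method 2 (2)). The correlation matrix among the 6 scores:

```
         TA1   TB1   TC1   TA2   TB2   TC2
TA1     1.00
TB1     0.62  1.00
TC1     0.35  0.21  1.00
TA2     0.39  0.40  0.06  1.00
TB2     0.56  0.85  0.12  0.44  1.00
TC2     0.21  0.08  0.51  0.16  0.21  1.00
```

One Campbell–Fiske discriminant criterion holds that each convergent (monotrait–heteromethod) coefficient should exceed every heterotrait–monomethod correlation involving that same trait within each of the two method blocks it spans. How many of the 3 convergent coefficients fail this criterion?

1

Convergent coefficients and their comparison sets:
TA (methods 1·2): 0.39 vs {0.62, 0.44, 0.35, 0.16} → fail.
TB (methods 1·2): 0.85 vs {0.62, 0.44, 0.21, 0.21} → pass.
TC (methods 1·2): 0.51 vs {0.35, 0.16, 0.21, 0.21} → pass.
1 of 3 fail.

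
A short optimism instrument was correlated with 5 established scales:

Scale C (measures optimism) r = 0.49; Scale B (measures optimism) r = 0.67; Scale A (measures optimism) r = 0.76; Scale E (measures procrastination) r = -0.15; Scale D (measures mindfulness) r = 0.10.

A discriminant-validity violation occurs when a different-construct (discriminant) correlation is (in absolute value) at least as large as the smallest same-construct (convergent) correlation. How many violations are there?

Convergent (same construct = optimism): Scale C, Scale B, Scale A.
Smallest convergent = 0.49. Discriminant |r|: 0.15, 0.10; count ≥ 0.49 → 0.

0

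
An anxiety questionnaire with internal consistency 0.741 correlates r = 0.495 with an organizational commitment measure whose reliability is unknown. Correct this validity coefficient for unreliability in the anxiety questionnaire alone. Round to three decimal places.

0.575

Single correction: r_c = r_obs / √r_xx = 0.495 / √0.741 = 0.495 / 0.8608 ≈ 0.575.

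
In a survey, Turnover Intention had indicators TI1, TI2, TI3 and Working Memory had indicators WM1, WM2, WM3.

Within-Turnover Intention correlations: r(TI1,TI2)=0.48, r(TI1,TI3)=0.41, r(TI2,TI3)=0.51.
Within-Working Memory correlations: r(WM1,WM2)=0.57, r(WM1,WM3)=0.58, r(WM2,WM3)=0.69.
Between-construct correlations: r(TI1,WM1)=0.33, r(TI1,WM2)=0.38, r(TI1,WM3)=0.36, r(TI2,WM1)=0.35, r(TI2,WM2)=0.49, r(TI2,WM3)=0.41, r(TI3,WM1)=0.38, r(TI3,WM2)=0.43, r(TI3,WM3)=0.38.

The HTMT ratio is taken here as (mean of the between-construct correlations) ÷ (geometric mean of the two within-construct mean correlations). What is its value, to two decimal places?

0.73

Between-construct mean = 3.51/9 = 0.3900.
Mean within-TI = 1.40/3 = 0.4667; mean within-WM = 1.84/3 = 0.6133.
Geometric mean = √(0.4667 × 0.6133) = 0.5350.
HTMT = 0.3900 / 0.5350 = 0.73.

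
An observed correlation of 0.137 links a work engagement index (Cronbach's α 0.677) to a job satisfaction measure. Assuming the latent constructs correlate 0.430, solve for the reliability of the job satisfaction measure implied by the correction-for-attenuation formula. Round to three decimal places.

0.150

r_true = r_obs / √(r_xx · r_yy) ⇒ 0.430 = 0.137 / √(0.677 · r_yy).
√(0.677 · r_yy) = 0.137 / 0.430 = 0.3186; 0.677 · r_yy = 0.1015; r_yy = 0.1015 / 0.677 ≈ 0.150.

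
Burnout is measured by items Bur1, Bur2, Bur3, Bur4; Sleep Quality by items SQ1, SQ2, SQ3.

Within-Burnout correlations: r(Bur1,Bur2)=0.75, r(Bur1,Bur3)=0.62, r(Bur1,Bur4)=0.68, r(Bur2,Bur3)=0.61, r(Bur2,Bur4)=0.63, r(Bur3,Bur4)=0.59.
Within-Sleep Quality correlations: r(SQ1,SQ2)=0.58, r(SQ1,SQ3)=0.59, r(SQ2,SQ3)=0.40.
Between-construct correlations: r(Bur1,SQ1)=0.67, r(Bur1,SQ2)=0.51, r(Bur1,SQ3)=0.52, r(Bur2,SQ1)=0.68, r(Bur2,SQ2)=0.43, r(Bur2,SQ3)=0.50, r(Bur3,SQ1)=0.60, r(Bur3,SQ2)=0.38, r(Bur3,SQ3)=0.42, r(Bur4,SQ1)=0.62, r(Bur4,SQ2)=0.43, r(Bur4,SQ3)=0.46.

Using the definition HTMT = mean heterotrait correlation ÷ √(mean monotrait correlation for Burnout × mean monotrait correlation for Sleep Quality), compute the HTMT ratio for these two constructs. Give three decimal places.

0.891

Mean between = 6.22/12 = 0.5183.
Mean within-Bur = 3.88/6 = 0.6467; mean within-SQ = 1.57/3 = 0.5233.
Geometric mean = √(0.6467 × 0.5233) = 0.5817.
HTMT = 0.5183 / 0.5817 = 0.891.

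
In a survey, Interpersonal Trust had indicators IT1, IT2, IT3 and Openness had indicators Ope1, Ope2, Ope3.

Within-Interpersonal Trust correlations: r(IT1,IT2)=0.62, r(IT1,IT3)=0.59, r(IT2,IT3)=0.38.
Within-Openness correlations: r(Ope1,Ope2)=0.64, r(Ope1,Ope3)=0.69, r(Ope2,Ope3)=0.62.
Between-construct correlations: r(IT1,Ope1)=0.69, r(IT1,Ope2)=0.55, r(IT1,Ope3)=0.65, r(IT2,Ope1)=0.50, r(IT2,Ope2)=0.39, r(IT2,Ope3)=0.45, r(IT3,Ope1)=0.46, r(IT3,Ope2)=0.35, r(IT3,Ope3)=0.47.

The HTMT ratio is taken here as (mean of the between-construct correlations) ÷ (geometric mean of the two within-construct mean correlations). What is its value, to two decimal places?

Between-construct mean = 4.51/9 = 0.5011.
Mean within-IT = 1.59/3 = 0.5300; mean within-Ope = 1.95/3 = 0.6500.
Geometric mean = √(0.5300 × 0.6500) = 0.5869.
HTMT = 0.5011 / 0.5869 = 0.85.

0.85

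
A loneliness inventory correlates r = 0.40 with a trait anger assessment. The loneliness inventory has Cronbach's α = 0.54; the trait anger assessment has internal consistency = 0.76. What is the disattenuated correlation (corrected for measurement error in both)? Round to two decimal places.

r_true = r_obs / √(r_xx · r_yy) = 0.40 / √(0.54 × 0.76) = 0.40 / √0.4104 = 0.40 / 0.6406 ≈ 0.62.

0.62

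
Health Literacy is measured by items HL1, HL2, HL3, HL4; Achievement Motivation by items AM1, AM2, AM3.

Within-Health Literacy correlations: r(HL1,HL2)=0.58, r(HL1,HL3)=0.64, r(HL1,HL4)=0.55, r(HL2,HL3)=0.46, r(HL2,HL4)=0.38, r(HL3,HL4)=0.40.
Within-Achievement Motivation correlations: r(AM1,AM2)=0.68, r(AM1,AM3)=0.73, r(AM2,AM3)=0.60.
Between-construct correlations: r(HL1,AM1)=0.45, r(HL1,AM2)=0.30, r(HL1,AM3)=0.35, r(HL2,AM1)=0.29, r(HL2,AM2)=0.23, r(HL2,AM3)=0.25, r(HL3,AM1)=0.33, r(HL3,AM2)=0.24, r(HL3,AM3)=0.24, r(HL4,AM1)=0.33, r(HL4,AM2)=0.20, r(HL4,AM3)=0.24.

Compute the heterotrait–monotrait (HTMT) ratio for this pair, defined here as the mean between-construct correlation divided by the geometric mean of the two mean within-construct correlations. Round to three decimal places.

0.496

Mean between = 3.45/12 = 0.2875.
Mean within-HL = 3.01/6 = 0.5017; mean within-AM = 2.01/3 = 0.6700.
Geometric mean = √(0.5017 × 0.6700) = 0.5798.
HTMT = 0.2875 / 0.5798 = 0.496.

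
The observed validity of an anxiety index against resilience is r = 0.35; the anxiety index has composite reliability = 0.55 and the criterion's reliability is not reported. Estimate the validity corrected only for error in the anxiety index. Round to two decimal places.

Single correction: r_c = r_obs / √r_xx = 0.35 / √0.55 = 0.35 / 0.7416 ≈ 0.47.

0.47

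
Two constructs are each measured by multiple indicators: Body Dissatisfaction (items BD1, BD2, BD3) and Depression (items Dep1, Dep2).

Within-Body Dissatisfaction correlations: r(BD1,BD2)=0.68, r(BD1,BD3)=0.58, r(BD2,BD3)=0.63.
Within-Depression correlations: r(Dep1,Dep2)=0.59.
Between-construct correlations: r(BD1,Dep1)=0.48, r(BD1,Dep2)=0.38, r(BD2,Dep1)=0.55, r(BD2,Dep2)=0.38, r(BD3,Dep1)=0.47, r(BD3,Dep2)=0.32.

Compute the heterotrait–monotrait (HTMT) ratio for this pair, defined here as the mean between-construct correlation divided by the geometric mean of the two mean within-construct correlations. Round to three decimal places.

0.705

Mean between = 2.58/6 = 0.4300.
Mean within-BD = 1.89/3 = 0.6300; mean within-Dep = 0.59/1 = 0.5900.
Geometric mean = √(0.6300 × 0.5900) = 0.6097.
HTMT = 0.4300 / 0.6097 = 0.705.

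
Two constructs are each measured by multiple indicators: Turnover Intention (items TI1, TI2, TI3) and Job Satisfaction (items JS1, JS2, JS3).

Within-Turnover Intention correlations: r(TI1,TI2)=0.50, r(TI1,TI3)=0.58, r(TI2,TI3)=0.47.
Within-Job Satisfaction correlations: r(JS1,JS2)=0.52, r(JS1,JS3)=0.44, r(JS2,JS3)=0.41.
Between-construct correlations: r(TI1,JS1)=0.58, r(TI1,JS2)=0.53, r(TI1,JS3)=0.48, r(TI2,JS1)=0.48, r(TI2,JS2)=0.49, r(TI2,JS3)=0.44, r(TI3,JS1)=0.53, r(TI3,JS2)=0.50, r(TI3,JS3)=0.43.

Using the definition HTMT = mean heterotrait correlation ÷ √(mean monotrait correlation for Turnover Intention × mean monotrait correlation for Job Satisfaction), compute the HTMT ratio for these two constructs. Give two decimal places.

1.02

Mean between = 4.46/9 = 0.4956.
Mean within-TI = 1.55/3 = 0.5167; mean within-JS = 1.37/3 = 0.4567.
Geometric mean = √(0.5167 × 0.4567) = 0.4858.
HTMT = 0.4956 / 0.4858 = 1.02.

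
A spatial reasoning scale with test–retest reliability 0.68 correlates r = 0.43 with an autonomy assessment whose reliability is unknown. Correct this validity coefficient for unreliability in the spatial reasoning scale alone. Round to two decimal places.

Single correction: r_c = r_obs / √r_xx = 0.43 / √0.68 = 0.43 / 0.8246 ≈ 0.52.

0.52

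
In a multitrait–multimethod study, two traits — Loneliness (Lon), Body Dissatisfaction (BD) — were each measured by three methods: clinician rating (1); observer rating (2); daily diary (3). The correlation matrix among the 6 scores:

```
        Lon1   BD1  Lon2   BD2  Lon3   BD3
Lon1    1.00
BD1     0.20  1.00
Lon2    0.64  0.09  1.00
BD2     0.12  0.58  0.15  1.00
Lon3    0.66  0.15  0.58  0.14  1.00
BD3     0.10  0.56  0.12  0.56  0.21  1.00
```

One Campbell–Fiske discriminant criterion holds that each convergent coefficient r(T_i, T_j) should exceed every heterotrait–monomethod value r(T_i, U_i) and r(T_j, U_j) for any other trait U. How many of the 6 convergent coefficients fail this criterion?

Convergent coefficients and their comparison sets:
Lon (methods 1·2): 0.64 vs {0.20, 0.15} → pass.
Lon (methods 1·3): 0.66 vs {0.20, 0.21} → pass.
Lon (methods 2·3): 0.58 vs {0.15, 0.21} → pass.
BD (methods 1·2): 0.58 vs {0.20, 0.15} → pass.
BD (methods 1·3): 0.56 vs {0.20, 0.21} → pass.
BD (methods 2·3): 0.56 vs {0.15, 0.21} → pass.
0 of 6 fail.

0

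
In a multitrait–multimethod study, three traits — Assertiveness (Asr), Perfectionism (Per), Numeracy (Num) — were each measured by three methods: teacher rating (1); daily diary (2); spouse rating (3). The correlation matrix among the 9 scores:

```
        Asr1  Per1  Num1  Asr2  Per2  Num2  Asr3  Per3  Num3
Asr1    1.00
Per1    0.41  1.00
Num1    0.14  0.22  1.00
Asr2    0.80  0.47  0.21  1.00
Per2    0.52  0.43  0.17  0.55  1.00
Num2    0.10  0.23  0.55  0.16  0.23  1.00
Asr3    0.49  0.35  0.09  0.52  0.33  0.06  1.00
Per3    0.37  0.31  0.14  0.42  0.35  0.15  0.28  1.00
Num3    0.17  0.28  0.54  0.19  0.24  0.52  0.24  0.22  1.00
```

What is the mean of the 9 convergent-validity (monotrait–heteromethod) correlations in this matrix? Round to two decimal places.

Convergent values: 0.80, 0.49, 0.52, 0.43, 0.31, 0.35, 0.55, 0.54, 0.52; mean = 4.51/9 = 0.50.

0.50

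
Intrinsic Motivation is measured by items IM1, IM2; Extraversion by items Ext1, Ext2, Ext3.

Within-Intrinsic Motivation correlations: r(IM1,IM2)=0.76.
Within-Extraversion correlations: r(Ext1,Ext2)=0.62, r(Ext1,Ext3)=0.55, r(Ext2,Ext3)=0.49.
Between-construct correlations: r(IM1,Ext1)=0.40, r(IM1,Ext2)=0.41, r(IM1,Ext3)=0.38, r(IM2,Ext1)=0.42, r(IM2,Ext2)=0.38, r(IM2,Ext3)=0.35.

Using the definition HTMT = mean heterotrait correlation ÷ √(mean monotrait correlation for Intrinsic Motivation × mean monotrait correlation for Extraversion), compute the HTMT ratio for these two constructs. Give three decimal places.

Mean between = 2.34/6 = 0.3900.
Mean within-IM = 0.76/1 = 0.7600; mean within-Ext = 1.66/3 = 0.5533.
Geometric mean = √(0.7600 × 0.5533) = 0.6485.
HTMT = 0.3900 / 0.6485 = 0.601.

0.601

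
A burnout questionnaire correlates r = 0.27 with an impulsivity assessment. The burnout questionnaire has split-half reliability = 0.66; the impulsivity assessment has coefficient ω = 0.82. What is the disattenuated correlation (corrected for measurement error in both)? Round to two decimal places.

0.37

r_true = r_obs / √(r_xx · r_yy) = 0.27 / √(0.66 × 0.82) = 0.27 / √0.5412 = 0.27 / 0.7357 ≈ 0.37.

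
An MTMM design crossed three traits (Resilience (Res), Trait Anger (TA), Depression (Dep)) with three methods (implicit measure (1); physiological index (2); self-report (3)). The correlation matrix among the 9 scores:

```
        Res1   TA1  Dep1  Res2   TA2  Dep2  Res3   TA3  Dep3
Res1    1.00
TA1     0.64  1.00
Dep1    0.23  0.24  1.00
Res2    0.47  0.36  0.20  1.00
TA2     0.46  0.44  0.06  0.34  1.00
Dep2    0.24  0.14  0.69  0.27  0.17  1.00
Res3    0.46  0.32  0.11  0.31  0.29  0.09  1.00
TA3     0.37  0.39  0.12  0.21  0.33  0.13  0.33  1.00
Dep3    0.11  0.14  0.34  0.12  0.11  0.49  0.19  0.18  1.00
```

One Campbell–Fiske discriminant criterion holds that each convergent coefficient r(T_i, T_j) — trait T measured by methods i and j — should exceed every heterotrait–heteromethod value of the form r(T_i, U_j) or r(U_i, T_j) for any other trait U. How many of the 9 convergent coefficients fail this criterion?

Convergent coefficients and their comparison sets:
Res (methods 1·2): 0.47 vs {0.46, 0.36, 0.24, 0.20} → pass.
Res (methods 1·3): 0.46 vs {0.37, 0.32, 0.11, 0.11} → pass.
Res (methods 2·3): 0.31 vs {0.21, 0.29, 0.12, 0.09} → pass.
TA (methods 1·2): 0.44 vs {0.36, 0.46, 0.14, 0.06} → fail.
TA (methods 1·3): 0.39 vs {0.32, 0.37, 0.14, 0.12} → pass.
TA (methods 2·3): 0.33 vs {0.29, 0.21, 0.11, 0.13} → pass.
Dep (methods 1·2): 0.69 vs {0.20, 0.24, 0.06, 0.14} → pass.
Dep (methods 1·3): 0.34 vs {0.11, 0.11, 0.12, 0.14} → pass.
Dep (methods 2·3): 0.49 vs {0.09, 0.12, 0.13, 0.11} → pass.
1 of 9 fail.

1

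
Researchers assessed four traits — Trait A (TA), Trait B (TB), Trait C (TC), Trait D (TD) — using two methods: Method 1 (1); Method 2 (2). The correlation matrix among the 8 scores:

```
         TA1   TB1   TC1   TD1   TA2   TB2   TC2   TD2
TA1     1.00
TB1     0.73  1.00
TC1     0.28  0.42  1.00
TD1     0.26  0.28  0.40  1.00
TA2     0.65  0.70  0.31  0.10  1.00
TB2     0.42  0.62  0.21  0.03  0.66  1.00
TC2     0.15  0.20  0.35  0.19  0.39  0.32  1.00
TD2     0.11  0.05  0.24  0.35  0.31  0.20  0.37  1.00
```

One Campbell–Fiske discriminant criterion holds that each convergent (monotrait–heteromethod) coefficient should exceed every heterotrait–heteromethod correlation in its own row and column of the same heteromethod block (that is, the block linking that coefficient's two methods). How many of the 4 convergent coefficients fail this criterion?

2

Convergent coefficients and their comparison sets:
TA (methods 1·2): 0.65 vs {0.42, 0.70, 0.15, 0.31, 0.11, 0.10} → fail.
TB (methods 1·2): 0.62 vs {0.70, 0.42, 0.20, 0.21, 0.05, 0.03} → fail.
TC (methods 1·2): 0.35 vs {0.31, 0.15, 0.21, 0.20, 0.24, 0.19} → pass.
TD (methods 1·2): 0.35 vs {0.10, 0.11, 0.03, 0.05, 0.19, 0.24} → pass.
2 of 4 fail.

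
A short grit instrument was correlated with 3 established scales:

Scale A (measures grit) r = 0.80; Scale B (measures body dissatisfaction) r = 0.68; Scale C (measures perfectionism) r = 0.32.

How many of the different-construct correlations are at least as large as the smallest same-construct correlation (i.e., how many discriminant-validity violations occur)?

Convergent (same construct = grit): Scale A.
Smallest convergent = 0.80. Discriminant values: 0.68, 0.32; count ≥ 0.80 → 0.

0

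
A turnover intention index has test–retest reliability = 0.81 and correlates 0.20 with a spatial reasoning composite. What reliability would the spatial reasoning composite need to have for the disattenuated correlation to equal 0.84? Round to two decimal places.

0.07

r_true = r_obs / √(r_xx · r_yy) ⇒ 0.84 = 0.20 / √(0.81 · r_yy).
√(0.81 · r_yy) = 0.20 / 0.84 = 0.2381; 0.81 · r_yy = 0.0567; r_yy = 0.0567 / 0.81 ≈ 0.07.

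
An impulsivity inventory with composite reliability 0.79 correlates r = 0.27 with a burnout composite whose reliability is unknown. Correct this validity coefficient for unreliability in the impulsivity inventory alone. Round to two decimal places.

Single correction: r_c = r_obs / √r_xx = 0.27 / √0.79 = 0.27 / 0.8888 ≈ 0.30.

0.30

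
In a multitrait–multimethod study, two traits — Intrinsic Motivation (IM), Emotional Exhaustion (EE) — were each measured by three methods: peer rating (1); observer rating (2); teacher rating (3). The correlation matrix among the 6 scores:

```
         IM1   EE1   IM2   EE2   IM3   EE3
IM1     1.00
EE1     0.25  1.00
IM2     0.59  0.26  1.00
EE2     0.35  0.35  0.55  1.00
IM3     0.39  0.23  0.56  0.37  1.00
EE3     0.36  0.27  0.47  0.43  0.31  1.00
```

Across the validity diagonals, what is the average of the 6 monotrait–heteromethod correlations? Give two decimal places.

Convergent values: 0.59, 0.39, 0.56, 0.35, 0.27, 0.43; mean = 2.59/6 = 0.43.

0.43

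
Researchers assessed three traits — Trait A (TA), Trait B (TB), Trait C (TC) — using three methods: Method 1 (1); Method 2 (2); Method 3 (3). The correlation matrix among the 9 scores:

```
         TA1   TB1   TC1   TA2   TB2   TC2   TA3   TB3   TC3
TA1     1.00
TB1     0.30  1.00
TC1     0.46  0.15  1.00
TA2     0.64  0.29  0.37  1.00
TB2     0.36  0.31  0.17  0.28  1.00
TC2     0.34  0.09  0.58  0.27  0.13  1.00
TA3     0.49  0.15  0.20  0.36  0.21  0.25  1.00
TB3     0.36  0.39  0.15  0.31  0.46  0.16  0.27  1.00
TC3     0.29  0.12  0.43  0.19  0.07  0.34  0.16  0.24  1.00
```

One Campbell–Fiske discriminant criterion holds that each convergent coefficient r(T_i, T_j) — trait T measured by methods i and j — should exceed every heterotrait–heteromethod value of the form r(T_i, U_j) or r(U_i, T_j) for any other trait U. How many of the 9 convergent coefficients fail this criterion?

1

Convergent coefficients and their comparison sets:
TA (methods 1·2): 0.64 vs {0.36, 0.29, 0.34, 0.37} → pass.
TA (methods 1·3): 0.49 vs {0.36, 0.15, 0.29, 0.20} → pass.
TA (methods 2·3): 0.36 vs {0.31, 0.21, 0.19, 0.25} → pass.
TB (methods 1·2): 0.31 vs {0.29, 0.36, 0.09, 0.17} → fail.
TB (methods 1·3): 0.39 vs {0.15, 0.36, 0.12, 0.15} → pass.
TB (methods 2·3): 0.46 vs {0.21, 0.31, 0.07, 0.16} → pass.
TC (methods 1·2): 0.58 vs {0.37, 0.34, 0.17, 0.09} → pass.
TC (methods 1·3): 0.43 vs {0.20, 0.29, 0.15, 0.12} → pass.
TC (methods 2·3): 0.34 vs {0.25, 0.19, 0.16, 0.07} → pass.
1 of 9 fail.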